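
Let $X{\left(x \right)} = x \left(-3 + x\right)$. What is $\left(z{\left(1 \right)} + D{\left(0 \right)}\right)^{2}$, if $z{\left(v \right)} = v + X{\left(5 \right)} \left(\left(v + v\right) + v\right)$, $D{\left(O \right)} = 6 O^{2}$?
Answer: $961$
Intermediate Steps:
$z{\left(v \right)} = 31 v$ ($z{\left(v \right)} = v + 5 \left(-3 + 5\right) \left(\left(v + v\right) + v\right) = v + 5 \cdot 2 \left(2 v + v\right) = v + 10 \cdot 3 v = v + 30 v = 31 v$)
$\left(z{\left(1 \right)} + D{\left(0 \right)}\right)^{2} = \left(31 \cdot 1 + 6 \cdot 0^{2}\right)^{2} = \left(31 + 6 \cdot 0\right)^{2} = \left(31 + 0\right)^{2} = 31^{2} = 961$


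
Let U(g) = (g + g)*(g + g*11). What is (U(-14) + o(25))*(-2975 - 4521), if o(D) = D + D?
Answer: -35635984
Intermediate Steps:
U(g) = 24*g**2 (U(g) = (2*g)*(g + 11*g) = (2*g)*(12*g) = 24*g**2)
o(D) = 2*D
(U(-14) + o(25))*(-2975 - 4521) = (24*(-14)**2 + 2*25)*(-2975 - 4521) = (24*196 + 50)*(-7496) = (4704 + 50)*(-7496) = 4754*(-7496) = -35635984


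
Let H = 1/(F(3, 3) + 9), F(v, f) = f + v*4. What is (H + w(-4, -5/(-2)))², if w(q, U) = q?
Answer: 9025/576 ≈ 15.668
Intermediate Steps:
F(v, f) = f + 4*v
H = 1/24 (H = 1/((3 + 4*3) + 9) = 1/((3 + 12) + 9) = 1/(15 + 9) = 1/24 ≈ 0.041667)
(H + w(-4, -5/(-2)))² = (1/24 - 4)² = (-95/24)² = 9025/576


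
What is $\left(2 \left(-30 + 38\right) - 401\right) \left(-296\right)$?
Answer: $113960$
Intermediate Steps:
$\left(2 \left(-30 + 38\right) - 401\right) \left(-296\right) = \left(2 \cdot 8 - 401\right) \left(-296\right) = \left(16 - 401\right) \left(-296\right) = \left(-385\right) \left(-296\right) = 113960$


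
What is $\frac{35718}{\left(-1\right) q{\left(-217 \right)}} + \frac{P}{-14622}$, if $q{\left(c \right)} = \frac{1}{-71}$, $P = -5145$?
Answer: $\frac{12360358487}{4874} \approx 2.536 \cdot 10^{6}$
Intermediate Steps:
$q{\left(c \right)} = - \frac{1}{71}$
$\frac{35718}{\left(-1\right) q{\left(-217 \right)}} + \frac{P}{-14622} = \frac{35718}{\left(-1\right) \left(- \frac{1}{71}\right)} - \frac{5145}{-14622} = 35718 \frac{1}{\frac{1}{71}} - - \frac{1715}{4874} = 35718 \cdot 71 + \frac{1715}{4874} = 2535978 + \frac{1715}{4874} = \frac{12360358487}{4874}$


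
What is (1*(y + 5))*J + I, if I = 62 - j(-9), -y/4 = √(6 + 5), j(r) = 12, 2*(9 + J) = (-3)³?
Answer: -125/2 + 90*√11 ≈ 236.00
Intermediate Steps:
J = -45/2 (J = -9 + (½)*(-3)³ = -9 + (½)*(-27) = -9 - 27/2 = -45/2 ≈ -22.500)
y = -4*√11 (y = -4*√(6 + 5) = -4*√11 ≈ -13.266)
I = 50 (I = 62 - 1*12 = 62 - 12 = 50)
(1*(y + 5))*J + I = (1*(-4*√11 + 5))*(-45/2) + 50 = (1*(5 - 4*√11))*(-45/2) + 50 = (5 - 4*√11)*(-45/2) + 50 = (-225/2 + 90*√11) + 50 = -125/2 + 90*√11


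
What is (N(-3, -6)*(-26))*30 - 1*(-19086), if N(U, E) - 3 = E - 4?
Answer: 24546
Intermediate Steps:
N(U, E) = -1 + E (N(U, E) = 3 + (E - 4) = 3 + (-4 + E) = -1 + E)
(N(-3, -6)*(-26))*30 - 1*(-19086) = ((-1 - 6)*(-26))*30 - 1*(-19086) = -7*(-26)*30 + 19086 = 182*30 + 19086 = 5460 + 19086 = 24546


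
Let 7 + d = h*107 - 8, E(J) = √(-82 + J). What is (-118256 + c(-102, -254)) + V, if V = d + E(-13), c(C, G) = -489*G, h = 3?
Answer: 6256 + I*√95 ≈ 6256.0 + 9.7468*I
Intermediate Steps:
d = 306 (d = -7 + (3*107 - 8) = -7 + (321 - 8) = -7 + 313 = 306)
V = 306 + I*√95 (V = 306 + √(-82 - 13) = 306 + √(-95) = 306 + I*√95 ≈ 306.0 + 9.7468*I)
(-118256 + c(-102, -254)) + V = (-118256 - 489*(-254)) + (306 + I*√95) = (-118256 + 124206) + (306 + I*√95) = 5950 + (306 + I*√95) = 6256 + I*√95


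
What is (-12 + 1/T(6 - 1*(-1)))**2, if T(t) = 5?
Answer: 3481/25 ≈ 139.24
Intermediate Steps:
(-12 + 1/T(6 - 1*(-1)))**2 = (-12 + 1/5)**2 = (-59/5)**2 = 3481/25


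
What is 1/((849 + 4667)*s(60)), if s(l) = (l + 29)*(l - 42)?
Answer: 1/8836632 ≈ 1.1317e-7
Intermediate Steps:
s(l) = (-42 + l)*(29 + l) (s(l) = (29 + l)*(-42 + l) = (-42 + l)*(29 + l))
1/((849 + 4667)*s(60)) = 1/((849 + 4667)*(-1218 + 60² - 13*60)) = 1/(5516*(-1218 + 3600 - 780)) = (1/5516)/1602 = (1/5516)*(1/1602) = 1/8836632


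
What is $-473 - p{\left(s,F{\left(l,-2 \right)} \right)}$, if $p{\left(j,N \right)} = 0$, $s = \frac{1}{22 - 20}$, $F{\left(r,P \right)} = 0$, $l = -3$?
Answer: $-473$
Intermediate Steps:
$s = \frac{1}{2} \approx 0.5$
$-473 - p{\left(s,F{\left(l,-2 \right)} \right)} = -473 - 0 = -473 + 0 = -473$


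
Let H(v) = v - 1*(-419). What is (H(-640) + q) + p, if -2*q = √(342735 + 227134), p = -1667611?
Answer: -1667832 - √569869/2 ≈ -1.6682e+6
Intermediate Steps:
q = -√569869/2 (q = -√(342735 + 227134)/2 = -√569869/2 ≈ -377.45)
H(v) = 419 + v (H(v) = v + 419 = 419 + v)
(H(-640) + q) + p = ((419 - 640) - √569869/2) - 1667611 = (-221 - √569869/2) - 1667611 = -1667832 - √569869/2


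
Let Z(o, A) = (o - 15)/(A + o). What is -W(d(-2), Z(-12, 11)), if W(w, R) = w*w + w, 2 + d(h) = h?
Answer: -12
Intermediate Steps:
d(h) = -2 + h
Z(o, A) = (-15 + o)/(A + o)
W(w, R) = w + w² (W(w, R) = w² + w = w + w²)
-W(d(-2), Z(-12, 11)) = -(-2 - 2)*(1 + (-2 - 2)) = -(-4)*(1 - 4) = -(-4)*(-3) = -1*12 = -12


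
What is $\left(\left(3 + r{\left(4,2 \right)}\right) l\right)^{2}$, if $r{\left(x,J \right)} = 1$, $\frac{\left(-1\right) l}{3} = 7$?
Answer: $7056$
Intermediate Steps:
$l = -21$ ($l = \left(-3\right) 7 = -21$)
$\left(\left(3 + r{\left(4,2 \right)}\right) l\right)^{2} = \left(\left(3 + 1\right) \left(-21\right)\right)^{2} = \left(4 \left(-21\right)\right)^{2} = \left(-84\right)^{2} = 7056$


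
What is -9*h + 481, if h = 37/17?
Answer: 7844/17 ≈ 461.41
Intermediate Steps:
h = 37/17 (h = 37*(1/17) = 37/17 ≈ 2.1765)
-9*h + 481 = -9*37/17 + 481 = -333/17 + 481 = 7844/17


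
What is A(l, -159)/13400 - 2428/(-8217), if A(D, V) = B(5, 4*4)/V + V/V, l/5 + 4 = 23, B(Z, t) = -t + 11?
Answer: 431203699/1458928350 ≈ 0.29556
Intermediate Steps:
B(Z, t) = 11 - t
l = 95 (l = -20 + 5*23 = -20 + 115 = 95)
A(D, V) = 1 - 5/V (A(D, V) = (11 - 4*4)/V + V/V = (11 - 1*16)/V + 1 = (11 - 16)/V + 1 = -5/V + 1 = 1 - 5/V)
A(l, -159)/13400 - 2428/(-8217) = ((-5 - 159)/(-159))/13400 - 2428/(-8217) = -1/159*(-164)*(1/13400) - 2428*(-1/8217) = (164/159)*(1/13400) + 2428/8217 = 41/532650 + 2428/8217 = 431203699/1458928350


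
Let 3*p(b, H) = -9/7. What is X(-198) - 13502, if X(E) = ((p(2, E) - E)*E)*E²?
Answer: -10735482650/7 ≈ -1.5336e+9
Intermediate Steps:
p(b, H) = -3/7 (p(b, H) = (-9/7)/3 = (-9*⅐)/3 = (⅓)*(-9/7) = -3/7)
X(E) = E³*(-3/7 - E) (X(E) = ((-3/7 - E)*E)*E² = (E*(-3/7 - E))*E² = E³*(-3/7 - E))
X(-198) - 13502 = (-198)³*(-3/7 - 1*(-198)) - 13502 = -7762392*(-3/7 + 198) - 13502 = -7762392*1383/7 - 13502 = -10735388136/7 - 13502 = -10735482650/7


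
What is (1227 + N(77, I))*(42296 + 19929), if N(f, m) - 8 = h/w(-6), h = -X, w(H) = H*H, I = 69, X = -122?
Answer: 1387057475/18 ≈ 7.7059e+7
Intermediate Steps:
w(H) = H**2
h = 122 (h = -1*(-122) = 122)
N(f, m) = 205/18 (N(f, m) = 8 + 122/((-6)**2) = 8 + 122/36 = 8 + 122*(1/36) = 8 + 61/18 = 205/18)
(1227 + N(77, I))*(42296 + 19929) = (1227 + 205/18)*(42296 + 19929) = (22291/18)*62225 = 1387057475/18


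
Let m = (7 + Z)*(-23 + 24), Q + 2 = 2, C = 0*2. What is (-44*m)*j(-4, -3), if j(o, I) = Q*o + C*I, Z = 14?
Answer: 0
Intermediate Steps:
C = 0
Q = 0 (Q = -2 + 2 = 0)
m = 21 (m = (7 + 14)*(-23 + 24) = 21*1 = 21)
j(o, I) = 0 (j(o, I) = 0*o + 0*I = 0 + 0 = 0)
(-44*m)*j(-4, -3) = -44*21*0 = -924*0 = 0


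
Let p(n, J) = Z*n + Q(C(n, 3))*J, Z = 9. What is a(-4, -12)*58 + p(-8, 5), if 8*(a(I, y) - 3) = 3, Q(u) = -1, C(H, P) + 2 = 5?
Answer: 475/4 ≈ 118.75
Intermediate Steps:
C(H, P) = 3 (C(H, P) = -2 + 5 = 3)
a(I, y) = 27/8 (a(I, y) = 3 + (⅛)*3 = 3 + 3/8 = 27/8)
p(n, J) = -J + 9*n (p(n, J) = 9*n - J = -J + 9*n)
a(-4, -12)*58 + p(-8, 5) = (27/8)*58 + (-1*5 + 9*(-8)) = 783/4 + (-5 - 72) = 783/4 - 77 = 475/4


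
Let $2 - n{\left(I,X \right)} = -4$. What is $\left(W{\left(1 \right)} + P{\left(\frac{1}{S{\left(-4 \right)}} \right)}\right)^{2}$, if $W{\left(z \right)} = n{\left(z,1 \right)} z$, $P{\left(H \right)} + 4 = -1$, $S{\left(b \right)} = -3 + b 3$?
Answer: $1$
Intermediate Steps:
$n{\left(I,X \right)} = 6$ ($n{\left(I,X \right)} = 2 - -4 = 2 + 4 = 6$)
$S{\left(b \right)} = -3 + 3 b$
$P{\left(H \right)} = -5$ ($P{\left(H \right)} = -4 - 1 = -5$)
$W{\left(z \right)} = 6 z$
$\left(W{\left(1 \right)} + P{\left(\frac{1}{S{\left(-4 \right)}} \right)}\right)^{2} = \left(6 \cdot 1 - 5\right)^{2} = \left(6 - 5\right)^{2} = 1^{2} = 1$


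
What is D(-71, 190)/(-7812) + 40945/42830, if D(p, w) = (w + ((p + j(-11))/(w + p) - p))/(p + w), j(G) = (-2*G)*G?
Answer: 113206343639/118452502539 ≈ 0.95571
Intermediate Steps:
j(G) = -2*G²
D(p, w) = (w - p + (-242 + p)/(p + w))/(p + w) (D(p, w) = (w + ((p - 2*(-11)²)/(w + p) - p))/(p + w) = (w + ((p - 2*121)/(p + w) - p))/(p + w) = (w + ((p - 242)/(p + w) - p))/(p + w) = (w + ((-242 + p)/(p + w) - p))/(p + w) = (w + (-p + (-242 + p)/(p + w)))/(p + w) = (w - p + (-242 + p)/(p + w))/(p + w))
D(-71, 190)/(-7812) + 40945/42830 = ((-242 - 71 + 190² - 1*(-71)²)/(-71 + 190)²)/(-7812) + 40945/42830 = ((-242 - 71 + 36100 - 1*5041)/119²)*(-1/7812) + 40945*(1/42830) = ((-242 - 71 + 36100 - 5041)/14161)*(-1/7812) + 8189/8566 = ((1/14161)*30746)*(-1/7812) + 8189/8566 = (30746/14161)*(-1/7812) + 8189/8566 = -15373/55312866 + 8189/8566 = 113206343639/118452502539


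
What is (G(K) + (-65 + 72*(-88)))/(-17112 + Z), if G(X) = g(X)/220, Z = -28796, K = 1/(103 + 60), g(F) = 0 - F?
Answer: 229539861/1646260880 ≈ 0.13943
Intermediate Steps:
g(F) = -F
K = 1/163 ≈ 0.0061350
G(X) = -X/220
(G(K) + (-65 + 72*(-88)))/(-17112 + Z) = (-1/220*1/163 + (-65 + 72*(-88)))/(-17112 - 28796) = (-1/35860 + (-65 - 6336))/(-45908) = (-1/35860 - 6401)*(-1/45908) = -229539861/35860*(-1/45908) = 229539861/1646260880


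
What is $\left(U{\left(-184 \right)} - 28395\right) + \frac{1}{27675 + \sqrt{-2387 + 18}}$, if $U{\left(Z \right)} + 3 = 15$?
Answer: $\frac{- 28383 \sqrt{2369} + 785499524 i}{\sqrt{2369} - 27675 i} \approx -28383.0 - 5.9605 \cdot 10^{-8} i$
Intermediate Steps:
$U{\left(Z \right)} = 12$ ($U{\left(Z \right)} = -3 + 15 = 12$)
$\left(U{\left(-184 \right)} - 28395\right) + \frac{1}{27675 + \sqrt{-2387 + 18}} = \left(12 - 28395\right) + \frac{1}{27675 + \sqrt{-2387 + 18}} = -28383 + \frac{1}{27675 + \sqrt{-2369}} = -28383 + \frac{1}{27675 + i \sqrt{2369}}$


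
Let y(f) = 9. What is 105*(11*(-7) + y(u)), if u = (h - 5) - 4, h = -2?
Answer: -7140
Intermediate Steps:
u = -11 (u = (-2 - 5) - 4 = -7 - 4 = -11)
105*(11*(-7) + y(u)) = 105*(11*(-7) + 9) = 105*(-77 + 9) = 105*(-68) = -7140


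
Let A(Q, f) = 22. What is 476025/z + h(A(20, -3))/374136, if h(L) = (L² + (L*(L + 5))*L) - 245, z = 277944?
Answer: 270530789/154745322 ≈ 1.7482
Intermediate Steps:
h(L) = -245 + L² + L²*(5 + L) (h(L) = (L² + (L*(5 + L))*L) - 245 = (L² + L²*(5 + L)) - 245 = -245 + L² + L²*(5 + L))
476025/z + h(A(20, -3))/374136 = 476025/277944 + (-245 + 22³ + 6*22²)/374136 = 476025*(1/277944) + (-245 + 10648 + 6*484)*(1/374136) = 158675/92648 + (-245 + 10648 + 2904)*(1/374136) = 158675/92648 + 13307*(1/374136) = 158675/92648 + 1901/53448 = 270530789/154745322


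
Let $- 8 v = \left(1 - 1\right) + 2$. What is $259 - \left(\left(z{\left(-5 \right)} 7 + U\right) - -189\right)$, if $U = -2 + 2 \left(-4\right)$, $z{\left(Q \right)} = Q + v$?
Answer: $\frac{467}{4} \approx 116.75$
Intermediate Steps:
$v = - \frac{1}{4}$ ($v = - \frac{\left(1 - 1\right) + 2}{8} = - \frac{0 + 2}{8} = \left(- \frac{1}{8}\right) 2 = - \frac{1}{4} \approx -0.25$)
$z{\left(Q \right)} = - \frac{1}{4} + Q$ ($z{\left(Q \right)} = Q - \frac{1}{4} = - \frac{1}{4} + Q$)
$U = -10$ ($U = -2 - 8 = -10$)
$259 - \left(\left(z{\left(-5 \right)} 7 + U\right) - -189\right) = 259 - \left(\left(\left(- \frac{1}{4} - 5\right) 7 - 10\right) - -189\right) = 259 - \left(\left(\left(- \frac{21}{4}\right) 7 - 10\right) + 189\right) = 259 - \left(\left(- \frac{147}{4} - 10\right) + 189\right) = 259 - \left(- \frac{187}{4} + 189\right) = 259 - \frac{569}{4} = \frac{467}{4}$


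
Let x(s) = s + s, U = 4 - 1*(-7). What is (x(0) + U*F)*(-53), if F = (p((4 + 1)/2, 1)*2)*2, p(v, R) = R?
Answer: -2332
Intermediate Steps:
F = 4 (F = (1*2)*2 = 2*2 = 4)
U = 11 (U = 4 + 7 = 11)
x(s) = 2*s
(x(0) + U*F)*(-53) = (2*0 + 11*4)*(-53) = (0 + 44)*(-53) = 44*(-53) = -2332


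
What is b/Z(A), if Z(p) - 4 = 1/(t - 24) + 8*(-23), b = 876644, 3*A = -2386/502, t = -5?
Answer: -25422676/5221 ≈ -4869.3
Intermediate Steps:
A = -1193/753 (A = (-2386/502)/3 = (-2386*1/502)/3 = (1/3)*(-1193/251) = -1193/753 ≈ -1.5843)
Z(p) = -5221/29 (Z(p) = 4 + (1/(-5 - 24) + 8*(-23)) = 4 + (1/(-29) - 184) = 4 + (-1/29 - 184) = 4 - 5337/29 = -5221/29)
b/Z(A) = 876644/(-5221/29) = 876644*(-29/5221) = -25422676/5221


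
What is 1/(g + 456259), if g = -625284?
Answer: -1/169025 ≈ -5.9163e-6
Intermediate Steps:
1/(g + 456259) = 1/(-625284 + 456259) = 1/(-169025) = -1/169025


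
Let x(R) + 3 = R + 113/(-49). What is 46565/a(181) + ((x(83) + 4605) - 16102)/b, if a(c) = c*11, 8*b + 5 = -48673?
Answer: 59990155559/2374488501 ≈ 25.264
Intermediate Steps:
b = -24339/4 (b = -5/8 + (⅛)*(-48673) = -5/8 - 48673/8 = -24339/4 ≈ -6084.8)
a(c) = 11*c
x(R) = -260/49 + R (x(R) = -3 + (R + 113/(-49)) = -3 + (R + 113*(-1/49)) = -3 + (R - 113/49) = -3 + (-113/49 + R) = -260/49 + R)
46565/a(181) + ((x(83) + 4605) - 16102)/b = 46565/((11*181)) + (((-260/49 + 83) + 4605) - 16102)/(-24339/4) = 46565/1991 + ((3807/49 + 4605) - 16102)*(-4/24339) = 46565*(1/1991) + (229452/49 - 16102)*(-4/24339) = 46565/1991 - 559546/49*(-4/24339) = 46565/1991 + 2238184/1192611 = 59990155559/2374488501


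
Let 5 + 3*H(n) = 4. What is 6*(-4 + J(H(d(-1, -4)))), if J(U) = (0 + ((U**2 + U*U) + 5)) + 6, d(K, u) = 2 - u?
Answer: 130/3 ≈ 43.333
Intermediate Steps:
H(n) = -1/3 (H(n) = -5/3 + (1/3)*4 = -5/3 + 4/3 = -1/3)
J(U) = 11 + 2*U**2 (J(U) = (0 + ((U**2 + U**2) + 5)) + 6 = (0 + (2*U**2 + 5)) + 6 = (0 + (5 + 2*U**2)) + 6 = (5 + 2*U**2) + 6 = 11 + 2*U**2)
6*(-4 + J(H(d(-1, -4)))) = 6*(-4 + (11 + 2*(-1/3)**2)) = 6*(-4 + (11 + 2*(1/9))) = 6*(-4 + (11 + 2/9)) = 6*(-4 + 101/9) = 6*(65/9) = 130/3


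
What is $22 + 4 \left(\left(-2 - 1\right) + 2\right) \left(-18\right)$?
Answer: $94$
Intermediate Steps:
$22 + 4 \left(\left(-2 - 1\right) + 2\right) \left(-18\right) = 22 + 4 \left(-3 + 2\right) \left(-18\right) = 22 + 4 \left(-1\right) \left(-18\right) = 22 - -72 = 22 + 72 = 94$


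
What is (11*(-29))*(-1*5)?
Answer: 1595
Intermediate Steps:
(11*(-29))*(-1*5) = -319*(-5) = 1595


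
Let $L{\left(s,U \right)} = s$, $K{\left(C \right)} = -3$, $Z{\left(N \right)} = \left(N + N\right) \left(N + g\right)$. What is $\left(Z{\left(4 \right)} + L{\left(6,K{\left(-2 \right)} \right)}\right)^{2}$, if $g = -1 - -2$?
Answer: $2116$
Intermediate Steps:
$g = 1$ ($g = -1 + 2 = 1$)
$Z{\left(N \right)} = 2 N \left(1 + N\right)$ ($Z{\left(N \right)} = \left(N + N\right) \left(N + 1\right) = 2 N \left(1 + N\right)$)
$\left(Z{\left(4 \right)} + L{\left(6,K{\left(-2 \right)} \right)}\right)^{2} = \left(2 \cdot 4 \left(1 + 4\right) + 6\right)^{2} = \left(2 \cdot 4 \cdot 5 + 6\right)^{2} = \left(40 + 6\right)^{2} = 46^{2} = 2116$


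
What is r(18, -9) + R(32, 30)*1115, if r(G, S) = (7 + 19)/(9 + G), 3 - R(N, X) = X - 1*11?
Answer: -481654/27 ≈ -17839.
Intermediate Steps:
R(N, X) = 14 - X (R(N, X) = 3 - (X - 1*11) = 3 - (X - 11) = 3 - (-11 + X) = 3 + (11 - X) = 14 - X)
r(G, S) = 26/(9 + G)
r(18, -9) + R(32, 30)*1115 = 26/(9 + 18) + (14 - 1*30)*1115 = 26/27 + (14 - 30)*1115 = 26*(1/27) - 16*1115 = 26/27 - 17840 = -481654/27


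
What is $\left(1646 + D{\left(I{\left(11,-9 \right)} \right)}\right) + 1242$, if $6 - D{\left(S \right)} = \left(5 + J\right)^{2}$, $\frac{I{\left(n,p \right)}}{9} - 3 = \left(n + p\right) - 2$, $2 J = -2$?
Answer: $2878$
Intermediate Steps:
$J = -1$ ($J = \frac{1}{2} \left(-2\right) = -1$)
$I{\left(n,p \right)} = 9 + 9 n + 9 p$ ($I{\left(n,p \right)} = 27 + 9 \left(\left(n + p\right) - 2\right) = 27 + 9 \left(-2 + n + p\right) = 27 + \left(-18 + 9 n + 9 p\right) = 9 + 9 n + 9 p$)
$D{\left(S \right)} = -10$ ($D{\left(S \right)} = 6 - \left(5 - 1\right)^{2} = 6 - 4^{2} = 6 - 16 = -10$)
$\left(1646 + D{\left(I{\left(11,-9 \right)} \right)}\right) + 1242 = \left(1646 - 10\right) + 1242 = 1636 + 1242 = 2878$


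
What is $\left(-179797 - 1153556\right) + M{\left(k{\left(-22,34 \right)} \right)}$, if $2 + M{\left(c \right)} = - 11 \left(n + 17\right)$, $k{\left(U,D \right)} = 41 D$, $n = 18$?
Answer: $-1333740$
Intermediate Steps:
$M{\left(c \right)} = -387$ ($M{\left(c \right)} = -2 - 11 \left(18 + 17\right) = -2 - 385 = -387$)
$\left(-179797 - 1153556\right) + M{\left(k{\left(-22,34 \right)} \right)} = \left(-179797 - 1153556\right) - 387 = -1333353 - 387 = -1333740$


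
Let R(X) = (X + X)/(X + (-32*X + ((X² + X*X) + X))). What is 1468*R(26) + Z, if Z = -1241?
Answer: -12183/11 ≈ -1107.5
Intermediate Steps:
R(X) = 2*X/(-30*X + 2*X²) (R(X) = (2*X)/(X + (-32*X + ((X² + X²) + X))) = (2*X)/(X + (-32*X + (2*X² + X))) = (2*X)/(X + (-32*X + (X + 2*X²))) = (2*X)/(X + (-31*X + 2*X²)) = (2*X)/(-30*X + 2*X²) = 2*X/(-30*X + 2*X²))
1468*R(26) + Z = 1468/(-15 + 26) - 1241 = 1468/11 - 1241 = -12183/11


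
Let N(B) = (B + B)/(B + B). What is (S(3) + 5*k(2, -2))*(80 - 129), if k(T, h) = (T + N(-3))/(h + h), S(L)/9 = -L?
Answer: 6027/4 ≈ 1506.8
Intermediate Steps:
S(L) = -9*L (S(L) = 9*(-L) = -9*L)
N(B) = 1 (N(B) = (2*B)/((2*B)) = (2*B)*(1/(2*B)) = 1)
k(T, h) = (1 + T)/(2*h) (k(T, h) = (T + 1)/(h + h) = (1 + T)/((2*h)) = (1 + T)*(1/(2*h)) = (1 + T)/(2*h))
(S(3) + 5*k(2, -2))*(80 - 129) = (-9*3 + 5*((½)*(1 + 2)/(-2)))*(80 - 129) = (-27 + 5*((½)*(-½)*3))*(-49) = (-27 + 5*(-¾))*(-49) = (-27 - 15/4)*(-49) = -123/4*(-49) = 6027/4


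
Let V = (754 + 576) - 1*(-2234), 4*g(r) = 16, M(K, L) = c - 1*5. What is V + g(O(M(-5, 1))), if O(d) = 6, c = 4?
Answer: 3568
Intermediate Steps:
M(K, L) = -1 (M(K, L) = 4 - 1*5 = 4 - 5 = -1)
g(r) = 4 (g(r) = (¼)*16 = 4)
V = 3564 (V = 1330 + 2234 = 3564)
V + g(O(M(-5, 1))) = 3564 + 4 = 3568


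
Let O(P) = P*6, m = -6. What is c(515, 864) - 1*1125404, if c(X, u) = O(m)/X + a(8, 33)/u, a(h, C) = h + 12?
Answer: -125189946161/111240 ≈ -1.1254e+6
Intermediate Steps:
O(P) = 6*P
a(h, C) = 12 + h
c(X, u) = -36/X + 20/u (c(X, u) = (6*(-6))/X + (12 + 8)/u = -36/X + 20/u)
c(515, 864) - 1*1125404 = (-36/515 + 20/864) - 1*1125404 = (-36*1/515 + 20*(1/864)) - 1125404 = (-36/515 + 5/216) - 1125404 = -5201/111240 - 1125404 = -125189946161/111240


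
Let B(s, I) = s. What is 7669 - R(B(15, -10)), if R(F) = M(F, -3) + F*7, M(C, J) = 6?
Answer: 7558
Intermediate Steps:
R(F) = 6 + 7*F (R(F) = 6 + F*7 = 6 + 7*F)
7669 - R(B(15, -10)) = 7669 - (6 + 7*15) = 7669 - (6 + 105) = 7669 - 1*111 = 7669 - 111 = 7558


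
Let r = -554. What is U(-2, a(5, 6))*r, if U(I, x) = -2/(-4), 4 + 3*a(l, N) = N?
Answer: -277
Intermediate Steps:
a(l, N) = -4/3 + N/3
U(I, x) = ½ (U(I, x) = -2*(-¼) = ½)
U(-2, a(5, 6))*r = (½)*(-554) = -277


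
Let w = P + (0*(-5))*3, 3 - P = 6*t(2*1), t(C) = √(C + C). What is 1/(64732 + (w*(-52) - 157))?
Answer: 1/65043 ≈ 1.5374e-5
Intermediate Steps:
t(C) = √2*√C (t(C) = √(2*C) = √2*√C)
P = -9 (P = 3 - 6*√2*√(2*1) = 3 - 6*√2*√2 = 3 - 6*2 = 3 - 1*12 = 3 - 12 = -9)
w = -9 (w = -9 + (0*(-5))*3 = -9 + 0*3 = -9 + 0 = -9)
1/(64732 + (w*(-52) - 157)) = 1/(64732 + (-9*(-52) - 157)) = 1/(64732 + (468 - 157)) = 1/(64732 + 311) = 1/65043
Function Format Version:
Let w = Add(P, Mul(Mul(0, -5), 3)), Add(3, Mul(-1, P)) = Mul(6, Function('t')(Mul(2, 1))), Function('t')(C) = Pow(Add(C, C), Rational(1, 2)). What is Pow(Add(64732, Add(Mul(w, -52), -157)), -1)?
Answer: Rational(1, 65043) ≈ 1.5374e-5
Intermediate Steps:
Function('t')(C) = Mul(Pow(2, Rational(1, 2)), Pow(C, Rational(1, 2))) (Function('t')(C) = Pow(Mul(2, C), Rational(1, 2)) = Mul(Pow(2, Rational(1, 2)), Pow(C, Rational(1, 2))))
P = -9 (P = Add(3, Mul(-1, Mul(6, Mul(Pow(2, Rational(1, 2)), Pow(Mul(2, 1), Rational(1, 2)))))) = Add(3, Mul(-1, Mul(6, Mul(Pow(2, Rational(1, 2)), Pow(2, Rational(1, 2)))))) = Add(3, Mul(-1, Mul(6, 2))) = Add(3, Mul(-1, 12)) = Add(3, -12) = -9)
w = -9 (w = Add(-9, Mul(Mul(0, -5), 3)) = Add(-9, Mul(0, 3)) = Add(-9, 0) = -9)
Pow(Add(64732, Add(Mul(w, -52), -157)), -1) = Pow(Add(64732, Add(Mul(-9, -52), -157)), -1) = Pow(Add(64732, Add(468, -157)), -1) = Pow(Add(64732, 311), -1) = Pow(65043, -1) = Rational(1, 65043)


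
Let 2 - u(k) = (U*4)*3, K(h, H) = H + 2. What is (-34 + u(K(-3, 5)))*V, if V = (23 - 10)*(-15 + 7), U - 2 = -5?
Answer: -416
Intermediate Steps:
U = -3 (U = 2 - 5 = -3)
V = -104 (V = 13*(-8) = -104)
K(h, H) = 2 + H
u(k) = 38 (u(k) = 2 - (-3*4)*3 = 2 - (-12)*3 = 2 - 1*(-36) = 2 + 36 = 38)
(-34 + u(K(-3, 5)))*V = (-34 + 38)*(-104) = 4*(-104) = -416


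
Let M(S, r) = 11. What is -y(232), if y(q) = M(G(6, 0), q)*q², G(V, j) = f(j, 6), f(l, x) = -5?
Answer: -592064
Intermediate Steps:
G(V, j) = -5
y(q) = 11*q²
-y(232) = -11*232² = -11*53824 = -1*592064 = -592064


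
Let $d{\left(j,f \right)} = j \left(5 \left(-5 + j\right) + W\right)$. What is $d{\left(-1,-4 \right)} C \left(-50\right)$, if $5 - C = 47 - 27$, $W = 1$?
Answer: $21750$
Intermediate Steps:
$d{\left(j,f \right)} = j \left(-24 + 5 j\right)$ ($d{\left(j,f \right)} = j \left(5 \left(-5 + j\right) + 1\right) = j \left(\left(-25 + 5 j\right) + 1\right) = j \left(-24 + 5 j\right)$)
$C = -15$ ($C = 5 - \left(47 - 27\right) = 5 - 20 = -15$)
$d{\left(-1,-4 \right)} C \left(-50\right) = - (-24 + 5 \left(-1\right)) \left(-15\right) \left(-50\right) = - (-24 - 5) \left(-15\right) \left(-50\right) = \left(-1\right) \left(-29\right) \left(-15\right) \left(-50\right) = 29 \left(-15\right) \left(-50\right) = \left(-435\right) \left(-50\right) = 21750$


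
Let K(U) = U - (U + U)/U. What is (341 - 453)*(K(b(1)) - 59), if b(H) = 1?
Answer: 6720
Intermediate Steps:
K(U) = -2 + U (K(U) = U - 2*U/U = U - 1*2 = U - 2 = -2 + U)
(341 - 453)*(K(b(1)) - 59) = (341 - 453)*((-2 + 1) - 59) = -112*(-1 - 59) = -112*(-60) = 6720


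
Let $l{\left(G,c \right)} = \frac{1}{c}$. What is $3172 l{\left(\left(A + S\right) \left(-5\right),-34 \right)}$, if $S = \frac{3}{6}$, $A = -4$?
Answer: $- \frac{1586}{17} \approx -93.294$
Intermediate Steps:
$S = \frac{1}{2}$ ($S = 3 \cdot \frac{1}{6} = \frac{1}{2} \approx 0.5$)
$3172 l{\left(\left(A + S\right) \left(-5\right),-34 \right)} = \frac{3172}{-34} = 3172 \left(- \frac{1}{34}\right) = - \frac{1586}{17}$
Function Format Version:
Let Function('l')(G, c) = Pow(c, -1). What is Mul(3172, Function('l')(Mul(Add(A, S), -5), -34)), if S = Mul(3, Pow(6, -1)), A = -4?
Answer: Rational(-1586, 17) ≈ -93.294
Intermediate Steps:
S = Rational(1, 2) (S = Mul(3, Rational(1, 6)) = Rational(1, 2) ≈ 0.50000)
Mul(3172, Function('l')(Mul(Add(A, S), -5), -34)) = Mul(3172, Pow(-34, -1)) = Mul(3172, Rational(-1, 34)) = Rational(-1586, 17)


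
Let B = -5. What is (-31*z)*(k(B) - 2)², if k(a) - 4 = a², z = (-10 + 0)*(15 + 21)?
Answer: 8135640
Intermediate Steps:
z = -360 (z = -10*36 = -360)
k(a) = 4 + a²
(-31*z)*(k(B) - 2)² = (-31*(-360))*((4 + (-5)²) - 2)² = 11160*((4 + 25) - 2)² = 11160*(29 - 2)² = 11160*27² = 11160*729 = 8135640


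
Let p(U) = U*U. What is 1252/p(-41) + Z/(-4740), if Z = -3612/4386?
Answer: 50454847/67727490 ≈ 0.74497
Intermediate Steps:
p(U) = U**2
Z = -14/17 (Z = -3612*1/4386 = -14/17 ≈ -0.82353)
1252/p(-41) + Z/(-4740) = 1252/((-41)**2) - 14/17/(-4740) = 1252/1681 - 14/17*(-1/4740) = 1252*(1/1681) + 7/40290 = 1252/1681 + 7/40290 = 50454847/67727490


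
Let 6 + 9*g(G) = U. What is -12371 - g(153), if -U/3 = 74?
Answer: -37037/3 ≈ -12346.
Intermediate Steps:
U = -222 (U = -3*74 = -222)
g(G) = -76/3 (g(G) = -⅔ + (⅑)*(-222) = -⅔ - 74/3 = -76/3)
-12371 - g(153) = -12371 - 1*(-76/3) = -12371 + 76/3 = -37037/3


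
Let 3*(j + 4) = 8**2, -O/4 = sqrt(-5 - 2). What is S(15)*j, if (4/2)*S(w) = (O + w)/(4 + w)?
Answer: 130/19 - 104*I*sqrt(7)/57 ≈ 6.8421 - 4.8273*I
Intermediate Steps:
O = -4*I*sqrt(7) (O = -4*sqrt(-5 - 2) = -4*I*sqrt(7) ≈ -10.583*I)
S(w) = (w - 4*I*sqrt(7))/(2*(4 + w)) (S(w) = ((-4*I*sqrt(7) + w)/(4 + w))/2 = ((w - 4*I*sqrt(7))/(4 + w))/2 = (w - 4*I*sqrt(7))/(2*(4 + w)))
j = 52/3 (j = -4 + (1/3)*8**2 = -4 + (1/3)*64 = -4 + 64/3 = 52/3 ≈ 17.333)
S(15)*j = ((15 - 4*I*sqrt(7))/(2*(4 + 15)))*(52/3) = ((1/2)*(15 - 4*I*sqrt(7))/19)*(52/3) = ((1/2)*(1/19)*(15 - 4*I*sqrt(7)))*(52/3) = (15/38 - 2*I*sqrt(7)/19)*(52/3) = 130/19 - 104*I*sqrt(7)/57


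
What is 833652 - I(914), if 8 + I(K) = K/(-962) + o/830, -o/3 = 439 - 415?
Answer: 166411247871/199615 ≈ 8.3366e+5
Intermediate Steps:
o = -72 (o = -3*(439 - 415) = -3*24 = -72)
I(K) = -3356/415 - K/962 (I(K) = -8 + (K/(-962) - 72/830) = -8 + (K*(-1/962) - 72*1/830) = -8 + (-K/962 - 36/415) = -8 + (-36/415 - K/962) = -3356/415 - K/962)
833652 - I(914) = 833652 - (-3356/415 - 1/962*914) = 833652 - (-3356/415 - 457/481) = 833652 - 1*(-1803891/199615) = 833652 + 1803891/199615 = 166411247871/199615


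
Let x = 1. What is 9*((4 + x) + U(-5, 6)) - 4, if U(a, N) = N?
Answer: 95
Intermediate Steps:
9*((4 + x) + U(-5, 6)) - 4 = 9*((4 + 1) + 6) - 4 = 9*(5 + 6) - 4 = 9*11 - 4 = 99 - 4 = 95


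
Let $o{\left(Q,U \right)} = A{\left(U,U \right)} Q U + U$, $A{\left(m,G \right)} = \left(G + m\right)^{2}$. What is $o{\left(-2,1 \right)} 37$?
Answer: $-259$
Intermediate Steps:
$o{\left(Q,U \right)} = U + 4 Q U^{3}$ ($o{\left(Q,U \right)} = \left(U + U\right)^{2} Q U + U = \left(2 U\right)^{2} Q U + U = 4 U^{2} Q U + U = 4 Q U^{2} U + U = 4 Q U^{3} + U = U + 4 Q U^{3}$)
$o{\left(-2,1 \right)} 37 = \left(1 + 4 \left(-2\right) 1^{3}\right) 37 = \left(1 + 4 \left(-2\right) 1\right) 37 = \left(1 - 8\right) 37 = \left(-7\right) 37 = -259$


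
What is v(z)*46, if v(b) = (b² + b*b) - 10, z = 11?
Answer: 10672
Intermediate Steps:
v(b) = -10 + 2*b² (v(b) = (b² + b²) - 10 = 2*b² - 10 = -10 + 2*b²)
v(z)*46 = (-10 + 2*11²)*46 = (-10 + 2*121)*46 = (-10 + 242)*46 = 232*46 = 10672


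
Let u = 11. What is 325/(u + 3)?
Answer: 325/14 ≈ 23.214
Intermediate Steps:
325/(u + 3) = 325/(11 + 3) = 325/14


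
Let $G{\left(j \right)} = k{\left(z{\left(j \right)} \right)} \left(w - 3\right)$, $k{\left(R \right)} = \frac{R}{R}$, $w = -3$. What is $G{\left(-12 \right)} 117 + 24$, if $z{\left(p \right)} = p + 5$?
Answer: $-678$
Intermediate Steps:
$z{\left(p \right)} = 5 + p$
$k{\left(R \right)} = 1$
$G{\left(j \right)} = -6$ ($G{\left(j \right)} = 1 \left(-3 - 3\right) = 1 \left(-6\right) = -6$)
$G{\left(-12 \right)} 117 + 24 = \left(-6\right) 117 + 24 = -702 + 24 = -678$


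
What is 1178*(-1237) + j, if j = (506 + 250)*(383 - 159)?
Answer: -1287842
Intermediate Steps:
j = 169344 (j = 756*224 = 169344)
1178*(-1237) + j = 1178*(-1237) + 169344 = -1457186 + 169344 = -1287842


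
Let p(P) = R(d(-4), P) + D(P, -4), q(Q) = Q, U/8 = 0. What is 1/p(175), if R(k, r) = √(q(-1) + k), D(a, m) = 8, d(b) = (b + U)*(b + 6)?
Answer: 8/73 - 3*I/73 ≈ 0.10959 - 0.041096*I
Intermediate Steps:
U = 0 (U = 8*0 = 0)
d(b) = b*(6 + b) (d(b) = (b + 0)*(b + 6) = b*(6 + b))
R(k, r) = √(-1 + k)
p(P) = 8 + 3*I (p(P) = √(-1 - 4*(6 - 4)) + 8 = √(-1 - 4*2) + 8 = √(-1 - 8) + 8 = √(-9) + 8 = 3*I + 8 = 8 + 3*I)
1/p(175) = 1/(8 + 3*I) = (8 - 3*I)/73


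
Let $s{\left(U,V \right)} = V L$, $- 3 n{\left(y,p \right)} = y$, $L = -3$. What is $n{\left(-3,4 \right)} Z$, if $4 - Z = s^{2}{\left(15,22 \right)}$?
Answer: $-4352$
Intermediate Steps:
$n{\left(y,p \right)} = - \frac{y}{3}$
$s{\left(U,V \right)} = - 3 V$ ($s{\left(U,V \right)} = V \left(-3\right) = - 3 V$)
$Z = -4352$ ($Z = 4 - \left(\left(-3\right) 22\right)^{2} = 4 - \left(-66\right)^{2} = 4 - 4356 = -4352$)
$n{\left(-3,4 \right)} Z = \left(- \frac{1}{3}\right) \left(-3\right) \left(-4352\right) = 1 \left(-4352\right) = -4352$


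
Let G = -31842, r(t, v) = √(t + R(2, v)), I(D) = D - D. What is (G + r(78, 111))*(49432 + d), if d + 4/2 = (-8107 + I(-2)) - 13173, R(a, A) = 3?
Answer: -896098950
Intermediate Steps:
I(D) = 0
r(t, v) = √(3 + t) (r(t, v) = √(t + 3) = √(3 + t))
d = -21282 (d = -2 + ((-8107 + 0) - 13173) = -2 + (-8107 - 13173) = -2 - 21280 = -21282)
(G + r(78, 111))*(49432 + d) = (-31842 + √(3 + 78))*(49432 - 21282) = (-31842 + √81)*28150 = (-31842 + 9)*28150 = -31833*28150 = -896098950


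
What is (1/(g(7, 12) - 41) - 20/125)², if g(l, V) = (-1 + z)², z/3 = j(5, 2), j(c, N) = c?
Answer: 14161/600625 ≈ 0.023577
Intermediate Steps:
z = 15 (z = 3*5 = 15)
g(l, V) = 196 (g(l, V) = (-1 + 15)² = 14² = 196)
(1/(g(7, 12) - 41) - 20/125)² = (1/(196 - 41) - 20/125)² = (1/155 - 20*1/125)² = (1/155 - 4/25)² = (-119/775)² = 14161/600625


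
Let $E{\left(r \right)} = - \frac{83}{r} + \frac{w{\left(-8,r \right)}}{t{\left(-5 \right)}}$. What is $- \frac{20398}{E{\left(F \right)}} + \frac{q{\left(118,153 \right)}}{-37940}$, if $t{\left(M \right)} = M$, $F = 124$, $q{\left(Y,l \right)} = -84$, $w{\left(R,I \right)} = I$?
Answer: $\frac{17136407173}{21396805} \approx 800.89$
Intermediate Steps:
$E{\left(r \right)} = - \frac{83}{r} - \frac{r}{5}$ ($E{\left(r \right)} = - \frac{83}{r} + \frac{r}{-5} = - \frac{83}{r} + r \left(- \frac{1}{5}\right) = - \frac{83}{r} - \frac{r}{5}$)
$- \frac{20398}{E{\left(F \right)}} + \frac{q{\left(118,153 \right)}}{-37940} = - \frac{20398}{- \frac{83}{124} - \frac{124}{5}} - \frac{84}{-37940} = - \frac{20398}{\left(-83\right) \frac{1}{124} - \frac{124}{5}} - - \frac{3}{1355} = - \frac{20398}{- \frac{83}{124} - \frac{124}{5}} + \frac{3}{1355} = - \frac{20398}{- \frac{15791}{620}} + \frac{3}{1355} = \left(-20398\right) \left(- \frac{620}{15791}\right) + \frac{3}{1355} = \frac{12646760}{15791} + \frac{3}{1355} = \frac{17136407173}{21396805}$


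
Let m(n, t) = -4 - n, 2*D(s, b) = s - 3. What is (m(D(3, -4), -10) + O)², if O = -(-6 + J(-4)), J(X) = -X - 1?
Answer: 1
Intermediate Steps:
D(s, b) = -3/2 + s/2 (D(s, b) = (s - 3)/2 = (-3 + s)/2 = -3/2 + s/2)
J(X) = -1 - X
O = 3 (O = -(-6 + (-1 - 1*(-4))) = -(-6 + (-1 + 4)) = -(-6 + 3) = -1*(-3) = 3)
(m(D(3, -4), -10) + O)² = ((-4 - (-3/2 + (½)*3)) + 3)² = ((-4 - (-3/2 + 3/2)) + 3)² = ((-4 - 1*0) + 3)² = ((-4 + 0) + 3)² = (-4 + 3)² = (-1)² = 1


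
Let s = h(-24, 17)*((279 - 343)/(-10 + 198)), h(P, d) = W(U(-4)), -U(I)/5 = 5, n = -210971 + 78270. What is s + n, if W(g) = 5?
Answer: -6237027/47 ≈ -1.3270e+5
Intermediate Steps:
n = -132701
U(I) = -25 (U(I) = -5*5 = -25)
h(P, d) = 5
s = -80/47 (s = 5*((279 - 343)/(-10 + 198)) = 5*(-64/188) = 5*(-64*1/188) = 5*(-16/47) = -80/47 ≈ -1.7021)
s + n = -80/47 - 132701 = -6237027/47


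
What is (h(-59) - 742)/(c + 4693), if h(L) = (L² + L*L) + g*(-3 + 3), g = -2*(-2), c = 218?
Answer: 6220/4911 ≈ 1.2665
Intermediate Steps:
g = 4
h(L) = 2*L² (h(L) = (L² + L*L) + 4*(-3 + 3) = (L² + L²) + 4*0 = 2*L² + 0 = 2*L²)
(h(-59) - 742)/(c + 4693) = (2*(-59)² - 742)/(218 + 4693) = (2*3481 - 742)/4911 = (6962 - 742)*(1/4911) = 6220*(1/4911) = 6220/4911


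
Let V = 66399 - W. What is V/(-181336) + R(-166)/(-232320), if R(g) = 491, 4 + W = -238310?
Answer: -8859995017/5265997440 ≈ -1.6825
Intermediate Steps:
W = -238314 (W = -4 - 238310 = -238314)
V = 304713 (V = 66399 - 1*(-238314) = 66399 + 238314 = 304713)
V/(-181336) + R(-166)/(-232320) = 304713/(-181336) + 491/(-232320) = 304713*(-1/181336) + 491*(-1/232320) = -304713/181336 - 491/232320 = -8859995017/5265997440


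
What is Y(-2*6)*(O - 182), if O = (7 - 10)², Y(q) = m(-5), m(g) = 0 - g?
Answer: -865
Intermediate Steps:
m(g) = -g
Y(q) = 5 (Y(q) = -1*(-5) = 5)
O = 9 (O = (-3)² = 9)
Y(-2*6)*(O - 182) = 5*(9 - 182) = 5*(-173) = -865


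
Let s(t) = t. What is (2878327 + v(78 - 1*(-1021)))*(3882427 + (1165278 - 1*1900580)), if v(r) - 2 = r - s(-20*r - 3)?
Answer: 9131103093375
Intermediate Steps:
v(r) = 5 + 21*r (v(r) = 2 + (r - (-20*r - 3)) = 2 + (r - (-3 - 20*r)) = 2 + (r + (3 + 20*r)) = 2 + (3 + 21*r) = 5 + 21*r)
(2878327 + v(78 - 1*(-1021)))*(3882427 + (1165278 - 1*1900580)) = (2878327 + (5 + 21*(78 - 1*(-1021))))*(3882427 + (1165278 - 1*1900580)) = (2878327 + (5 + 21*(78 + 1021)))*(3882427 + (1165278 - 1900580)) = (2878327 + (5 + 21*1099))*(3882427 - 735302) = (2878327 + (5 + 23079))*3147125 = (2878327 + 23084)*3147125 = 2901411*3147125 = 9131103093375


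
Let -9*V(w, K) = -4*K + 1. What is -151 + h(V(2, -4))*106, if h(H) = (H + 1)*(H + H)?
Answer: 16601/81 ≈ 204.95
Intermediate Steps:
V(w, K) = -1/9 + 4*K/9 (V(w, K) = -(-4*K + 1)/9 = -(1 - 4*K)/9 = -1/9 + 4*K/9)
h(H) = 2*H*(1 + H) (h(H) = (1 + H)*(2*H) = 2*H*(1 + H))
-151 + h(V(2, -4))*106 = -151 + (2*(-1/9 + (4/9)*(-4))*(1 + (-1/9 + (4/9)*(-4))))*106 = -151 + (2*(-1/9 - 16/9)*(1 + (-1/9 - 16/9)))*106 = -151 + (2*(-17/9)*(1 - 17/9))*106 = -151 + (2*(-17/9)*(-8/9))*106 = -151 + (272/81)*106 = -151 + 28832/81 = 16601/81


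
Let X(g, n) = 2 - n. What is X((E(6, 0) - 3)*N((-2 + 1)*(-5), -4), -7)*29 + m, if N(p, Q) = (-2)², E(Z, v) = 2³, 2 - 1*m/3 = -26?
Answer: 345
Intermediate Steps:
m = 84 (m = 6 - 3*(-26) = 6 + 78 = 84)
E(Z, v) = 8
N(p, Q) = 4
X((E(6, 0) - 3)*N((-2 + 1)*(-5), -4), -7)*29 + m = (2 - 1*(-7))*29 + 84 = (2 + 7)*29 + 84 = 9*29 + 84 = 261 + 84 = 345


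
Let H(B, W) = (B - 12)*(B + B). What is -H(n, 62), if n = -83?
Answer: -15770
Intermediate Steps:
H(B, W) = 2*B*(-12 + B) (H(B, W) = (-12 + B)*(2*B) = 2*B*(-12 + B))
-H(n, 62) = -2*(-83)*(-12 - 83) = -2*(-83)*(-95) = -1*15770 = -15770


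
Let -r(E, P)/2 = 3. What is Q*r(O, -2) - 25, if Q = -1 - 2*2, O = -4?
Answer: 5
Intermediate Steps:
r(E, P) = -6 (r(E, P) = -2*3 = -6)
Q = -5 (Q = -1 - 4 = -5)
Q*r(O, -2) - 25 = -5*(-6) - 25 = 30 - 25 = 5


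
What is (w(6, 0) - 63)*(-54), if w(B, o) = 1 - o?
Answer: 3348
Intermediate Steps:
(w(6, 0) - 63)*(-54) = ((1 - 1*0) - 63)*(-54) = ((1 + 0) - 63)*(-54) = (1 - 63)*(-54) = -62*(-54) = 3348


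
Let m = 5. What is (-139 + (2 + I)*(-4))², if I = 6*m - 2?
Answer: 67081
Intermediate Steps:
I = 28 (I = 6*5 - 2 = 30 - 2 = 28)
(-139 + (2 + I)*(-4))² = (-139 + (2 + 28)*(-4))² = (-139 + 30*(-4))² = (-139 - 120)² = (-259)² = 67081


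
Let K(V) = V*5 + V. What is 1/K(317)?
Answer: 1/1902 ≈ 0.00052576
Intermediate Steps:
K(V) = 6*V (K(V) = 5*V + V = 6*V)
1/K(317) = 1/(6*317) = 1/1902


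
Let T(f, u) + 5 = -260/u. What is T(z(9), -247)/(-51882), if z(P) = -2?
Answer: 25/328586 ≈ 7.6084e-5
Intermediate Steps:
T(f, u) = -5 - 260/u
T(z(9), -247)/(-51882) = (-5 - 260/(-247))/(-51882) = (-5 - 260*(-1/247))*(-1/51882) = (-5 + 20/19)*(-1/51882) = -75/19*(-1/51882) = 25/328586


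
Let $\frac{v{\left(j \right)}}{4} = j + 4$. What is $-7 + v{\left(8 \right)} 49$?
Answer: $2345$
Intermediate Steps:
$v{\left(j \right)} = 16 + 4 j$ ($v{\left(j \right)} = 4 \left(j + 4\right) = 4 \left(4 + j\right) = 16 + 4 j$)
$-7 + v{\left(8 \right)} 49 = -7 + \left(16 + 4 \cdot 8\right) 49 = -7 + \left(16 + 32\right) 49 = -7 + 48 \cdot 49 = -7 + 2352 = 2345$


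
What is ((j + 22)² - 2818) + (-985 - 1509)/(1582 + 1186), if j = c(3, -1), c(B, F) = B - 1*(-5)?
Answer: -2655759/1384 ≈ -1918.9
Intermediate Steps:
c(B, F) = 5 + B (c(B, F) = B + 5 = 5 + B)
j = 8 (j = 5 + 3 = 8)
((j + 22)² - 2818) + (-985 - 1509)/(1582 + 1186) = ((8 + 22)² - 2818) + (-985 - 1509)/(1582 + 1186) = (30² - 2818) - 2494/2768 = (900 - 2818) - 2494*1/2768 = -1918 - 1247/1384 = -2655759/1384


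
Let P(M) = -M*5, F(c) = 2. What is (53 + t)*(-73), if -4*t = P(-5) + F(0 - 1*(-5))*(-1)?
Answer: -13797/4 ≈ -3449.3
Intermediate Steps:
P(M) = -5*M
t = -23/4 (t = -(-5*(-5) + 2*(-1))/4 = -(25 - 2)/4 = -¼*23 = -23/4 ≈ -5.7500)
(53 + t)*(-73) = (53 - 23/4)*(-73) = (189/4)*(-73) = -13797/4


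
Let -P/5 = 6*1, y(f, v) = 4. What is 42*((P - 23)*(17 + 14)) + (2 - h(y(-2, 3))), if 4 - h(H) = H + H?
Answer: -69000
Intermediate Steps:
h(H) = 4 - 2*H (h(H) = 4 - (H + H) = 4 - 2*H)
P = -30 ≈ -30.000
42*((P - 23)*(17 + 14)) + (2 - h(y(-2, 3))) = 42*((-30 - 23)*(17 + 14)) + (2 - (4 - 2*4)) = 42*(-53*31) + (2 - (4 - 8)) = 42*(-1643) + (2 - 1*(-4)) = -69006 + (2 + 4) = -69006 + 6 = -69000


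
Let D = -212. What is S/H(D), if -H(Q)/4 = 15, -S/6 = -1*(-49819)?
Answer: 49819/10 ≈ 4981.9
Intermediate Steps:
S = -298914 (S = -(-6)*(-49819) = -6*49819 = -298914)
H(Q) = -60 (H(Q) = -4*15 = -60)
S/H(D) = -298914/(-60) = -298914*(-1/60) = 49819/10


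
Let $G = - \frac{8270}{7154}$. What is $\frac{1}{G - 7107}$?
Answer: $- \frac{3577}{25425874} \approx -0.00014068$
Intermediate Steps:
$G = - \frac{4135}{3577}$ ($G = \left(-8270\right) \frac{1}{7154} = - \frac{4135}{3577} \approx -1.156$)
$\frac{1}{G - 7107} = \frac{1}{- \frac{4135}{3577} - 7107} = \frac{1}{- \frac{25425874}{3577}} = - \frac{3577}{25425874}$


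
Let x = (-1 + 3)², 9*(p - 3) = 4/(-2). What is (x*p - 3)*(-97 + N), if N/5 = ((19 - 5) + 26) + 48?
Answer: 25039/9 ≈ 2782.1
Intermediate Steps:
p = 25/9 (p = 3 + (4/(-2))/9 = 3 + (4*(-½))/9 = 3 + (⅑)*(-2) = 3 - 2/9 = 25/9 ≈ 2.7778)
x = 4 (x = 2² = 4)
N = 440 (N = 5*(((19 - 5) + 26) + 48) = 5*((14 + 26) + 48) = 5*(40 + 48) = 5*88 = 440)
(x*p - 3)*(-97 + N) = (4*(25/9) - 3)*(-97 + 440) = (100/9 - 3)*343 = (73/9)*343 = 25039/9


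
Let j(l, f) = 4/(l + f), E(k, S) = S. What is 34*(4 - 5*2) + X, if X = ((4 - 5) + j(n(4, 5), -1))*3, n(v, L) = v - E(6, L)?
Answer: -213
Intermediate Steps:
n(v, L) = v - L
j(l, f) = 4/(f + l)
X = -9 (X = ((4 - 5) + 4/(-1 + (4 - 1*5)))*3 = (-1 + 4/(-1 + (4 - 5)))*3 = (-1 + 4/(-1 - 1))*3 = (-1 + 4/(-2))*3 = (-1 + 4*(-½))*3 = (-1 - 2)*3 = -3*3 = -9)
34*(4 - 5*2) + X = 34*(4 - 5*2) - 9 = 34*(4 - 10) - 9 = 34*(-6) - 9 = -204 - 9 = -213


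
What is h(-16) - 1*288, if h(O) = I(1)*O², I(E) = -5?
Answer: -1568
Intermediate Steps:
h(O) = -5*O²
h(-16) - 1*288 = -5*(-16)² - 1*288 = -5*256 - 288 = -1280 - 288 = -1568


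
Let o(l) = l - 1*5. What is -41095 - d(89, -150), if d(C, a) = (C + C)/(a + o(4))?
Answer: -6205167/151 ≈ -41094.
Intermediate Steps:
o(l) = -5 + l (o(l) = l - 5 = -5 + l)
d(C, a) = 2*C/(-1 + a) (d(C, a) = (C + C)/(a + (-5 + 4)) = (2*C)/(a - 1) = (2*C)/(-1 + a) = 2*C/(-1 + a))
-41095 - d(89, -150) = -41095 - 2*89/(-1 - 150) = -41095 - 2*89/(-151) = -41095 - 2*89*(-1)/151 = -41095 - 1*(-178/151) = -41095 + 178/151 = -6205167/151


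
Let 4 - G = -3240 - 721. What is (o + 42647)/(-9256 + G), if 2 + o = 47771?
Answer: -90416/5291 ≈ -17.089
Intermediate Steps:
G = 3965 (G = 4 - (-3240 - 721) = 4 - 1*(-3961) = 4 + 3961 = 3965)
o = 47769 (o = -2 + 47771 = 47769)
(o + 42647)/(-9256 + G) = (47769 + 42647)/(-9256 + 3965) = 90416/(-5291) = 90416*(-1/5291) = -90416/5291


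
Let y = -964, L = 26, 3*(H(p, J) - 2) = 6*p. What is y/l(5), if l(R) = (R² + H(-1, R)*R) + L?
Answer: -964/51 ≈ -18.902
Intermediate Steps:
H(p, J) = 2 + 2*p (H(p, J) = 2 + (6*p)/3 = 2 + 2*p)
l(R) = 26 + R² (l(R) = (R² + (2 + 2*(-1))*R) + 26 = (R² + (2 - 2)*R) + 26 = (R² + 0*R) + 26 = (R² + 0) + 26 = R² + 26 = 26 + R²)
y/l(5) = -964/(26 + 5²) = -964/(26 + 25) = -964/51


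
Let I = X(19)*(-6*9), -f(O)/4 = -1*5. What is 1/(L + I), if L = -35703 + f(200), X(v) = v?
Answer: -1/36709 ≈ -2.7241e-5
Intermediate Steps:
f(O) = 20 (f(O) = -(-4)*5 = -4*(-5) = 20)
I = -1026 (I = 19*(-6*9) = 19*(-54) = -1026)
L = -35683 (L = -35703 + 20 = -35683)
1/(L + I) = 1/(-35683 - 1026) = 1/(-36709) = -1/36709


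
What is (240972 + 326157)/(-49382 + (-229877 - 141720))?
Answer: -567129/420979 ≈ -1.3472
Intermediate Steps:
(240972 + 326157)/(-49382 + (-229877 - 141720)) = 567129/(-49382 - 371597) = 567129/(-420979) = 567129*(-1/420979) = -567129/420979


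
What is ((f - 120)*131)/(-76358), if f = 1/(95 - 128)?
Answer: 518891/2519814 ≈ 0.20592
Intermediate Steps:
f = -1/33 (f = 1/(-33) = -1/33 ≈ -0.030303)
((f - 120)*131)/(-76358) = ((-1/33 - 120)*131)/(-76358) = -3961/33*131*(-1/76358) = -518891/33*(-1/76358) = 518891/2519814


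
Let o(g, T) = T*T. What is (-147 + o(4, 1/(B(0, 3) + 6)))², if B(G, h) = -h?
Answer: 1747684/81 ≈ 21576.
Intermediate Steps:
o(g, T) = T²
(-147 + o(4, 1/(B(0, 3) + 6)))² = (-147 + (1/(-1*3 + 6))²)² = (-147 + (1/(-3 + 6))²)² = (-147 + (1/3)²)² = (-147 + (⅓)²)² = (-147 + ⅑)² = (-1322/9)² = 1747684/81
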